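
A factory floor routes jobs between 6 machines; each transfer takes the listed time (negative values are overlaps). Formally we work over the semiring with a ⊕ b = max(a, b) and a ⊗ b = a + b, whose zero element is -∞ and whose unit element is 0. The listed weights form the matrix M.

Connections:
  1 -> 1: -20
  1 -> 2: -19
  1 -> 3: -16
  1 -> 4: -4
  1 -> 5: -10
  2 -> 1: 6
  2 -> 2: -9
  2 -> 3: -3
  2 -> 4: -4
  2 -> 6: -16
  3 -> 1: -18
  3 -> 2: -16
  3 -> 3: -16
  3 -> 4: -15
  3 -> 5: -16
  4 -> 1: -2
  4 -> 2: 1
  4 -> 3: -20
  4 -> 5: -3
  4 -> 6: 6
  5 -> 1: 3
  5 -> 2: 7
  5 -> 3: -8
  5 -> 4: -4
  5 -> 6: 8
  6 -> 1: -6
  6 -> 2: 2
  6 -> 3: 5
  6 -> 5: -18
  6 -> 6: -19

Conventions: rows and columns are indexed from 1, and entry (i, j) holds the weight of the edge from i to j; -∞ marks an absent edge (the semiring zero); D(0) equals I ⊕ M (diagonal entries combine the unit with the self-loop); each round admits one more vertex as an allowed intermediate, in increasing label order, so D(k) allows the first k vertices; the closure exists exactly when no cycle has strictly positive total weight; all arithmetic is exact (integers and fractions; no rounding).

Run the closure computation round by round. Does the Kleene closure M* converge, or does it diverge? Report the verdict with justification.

D(0):
  [0, -19, -16, -4, -10, -∞]
  [6, 0, -3, -4, -∞, -16]
  [-18, -16, 0, -15, -16, -∞]
  [-2, 1, -20, 0, -3, 6]
  [3, 7, -8, -4, 0, 8]
  [-6, 2, 5, -∞, -18, 0]
D(1):
  [0, -19, -16, -4, -10, -∞]
  [6, 0, -3, 2, -4, -16]
  [-18, -16, 0, -15, -16, -∞]
  [-2, 1, -18, 0, -3, 6]
  [3, 7, -8, -1, 0, 8]
  [-6, 2, 5, -10, -16, 0]
Detection: at round 2, diagonal entry (4, 4) turns strictly positive.
Key observation: the cycle 4->2->1->4 has total weight 1 + 6 + (-4), which is strictly positive.
Answer: DIVERGES — positive cycle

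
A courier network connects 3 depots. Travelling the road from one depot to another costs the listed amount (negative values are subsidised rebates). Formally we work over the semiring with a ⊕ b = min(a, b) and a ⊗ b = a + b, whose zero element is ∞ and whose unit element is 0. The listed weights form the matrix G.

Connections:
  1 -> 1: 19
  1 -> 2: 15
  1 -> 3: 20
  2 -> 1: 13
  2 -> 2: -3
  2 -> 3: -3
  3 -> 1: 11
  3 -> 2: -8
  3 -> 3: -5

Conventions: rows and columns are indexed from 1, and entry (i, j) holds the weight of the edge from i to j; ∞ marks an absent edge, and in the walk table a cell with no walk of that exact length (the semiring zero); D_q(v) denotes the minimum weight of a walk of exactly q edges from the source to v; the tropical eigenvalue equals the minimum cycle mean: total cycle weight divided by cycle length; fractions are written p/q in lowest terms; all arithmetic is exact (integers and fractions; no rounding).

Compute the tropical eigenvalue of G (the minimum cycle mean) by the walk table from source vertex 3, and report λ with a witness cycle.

q=0: [∞, ∞, 0]
q=1: [11, -8, -5]
q=2: [5, -13, -11]
q=3: [0, -19, -16]
Optimal cycle mean attained by: cycle 2->3->2, total (-3) + (-8), length 2.
Answer: λ = -11/2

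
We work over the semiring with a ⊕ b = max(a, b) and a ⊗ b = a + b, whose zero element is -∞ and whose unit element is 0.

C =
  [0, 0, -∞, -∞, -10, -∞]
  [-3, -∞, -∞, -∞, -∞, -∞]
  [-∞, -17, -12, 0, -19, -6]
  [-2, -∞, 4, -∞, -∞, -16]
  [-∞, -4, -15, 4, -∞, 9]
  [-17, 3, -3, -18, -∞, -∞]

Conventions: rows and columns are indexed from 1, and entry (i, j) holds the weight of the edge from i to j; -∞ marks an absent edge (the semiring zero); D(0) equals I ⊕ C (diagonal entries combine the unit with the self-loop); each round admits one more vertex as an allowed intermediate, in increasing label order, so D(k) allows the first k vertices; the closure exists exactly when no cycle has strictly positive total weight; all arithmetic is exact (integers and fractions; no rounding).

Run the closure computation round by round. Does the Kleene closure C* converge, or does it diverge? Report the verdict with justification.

D(0):
  [0, 0, -∞, -∞, -10, -∞]
  [-3, 0, -∞, -∞, -∞, -∞]
  [-∞, -17, 0, 0, -19, -6]
  [-2, -∞, 4, 0, -∞, -16]
  [-∞, -4, -15, 4, 0, 9]
  [-17, 3, -3, -18, -∞, 0]
D(1):
  [0, 0, -∞, -∞, -10, -∞]
  [-3, 0, -∞, -∞, -13, -∞]
  [-∞, -17, 0, 0, -19, -6]
  [-2, -2, 4, 0, -12, -16]
  [-∞, -4, -15, 4, 0, 9]
  [-17, 3, -3, -18, -27, 0]
D(2):
  [0, 0, -∞, -∞, -10, -∞]
  [-3, 0, -∞, -∞, -13, -∞]
  [-20, -17, 0, 0, -19, -6]
  [-2, -2, 4, 0, -12, -16]
  [-7, -4, -15, 4, 0, 9]
  [0, 3, -3, -18, -10, 0]
Detection: at round 3, diagonal entry (4, 4) turns strictly positive.
Key observation: the cycle 4->3->4 has total weight 4 + 0, which is strictly positive.
Answer: DIVERGES — positive cycle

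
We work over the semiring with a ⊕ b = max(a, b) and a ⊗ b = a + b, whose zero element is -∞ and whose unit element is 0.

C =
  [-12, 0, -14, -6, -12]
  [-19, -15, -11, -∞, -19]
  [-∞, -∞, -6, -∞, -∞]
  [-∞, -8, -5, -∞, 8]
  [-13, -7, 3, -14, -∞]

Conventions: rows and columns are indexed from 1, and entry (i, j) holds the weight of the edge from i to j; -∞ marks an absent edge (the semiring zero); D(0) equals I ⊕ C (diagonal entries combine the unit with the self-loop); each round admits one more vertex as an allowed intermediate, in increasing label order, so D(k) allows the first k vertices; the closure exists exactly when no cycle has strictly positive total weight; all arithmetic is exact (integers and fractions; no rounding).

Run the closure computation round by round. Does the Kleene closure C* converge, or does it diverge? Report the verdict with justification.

D(0):
  [0, 0, -14, -6, -12]
  [-19, 0, -11, -∞, -19]
  [-∞, -∞, 0, -∞, -∞]
  [-∞, -8, -5, 0, 8]
  [-13, -7, 3, -14, 0]
D(1):
  [0, 0, -14, -6, -12]
  [-19, 0, -11, -25, -19]
  [-∞, -∞, 0, -∞, -∞]
  [-∞, -8, -5, 0, 8]
  [-13, -7, 3, -14, 0]
D(2):
  [0, 0, -11, -6, -12]
  [-19, 0, -11, -25, -19]
  [-∞, -∞, 0, -∞, -∞]
  [-27, -8, -5, 0, 8]
  [-13, -7, 3, -14, 0]
D(3):
  [0, 0, -11, -6, -12]
  [-19, 0, -11, -25, -19]
  [-∞, -∞, 0, -∞, -∞]
  [-27, -8, -5, 0, 8]
  [-13, -7, 3, -14, 0]
D(4):
  [0, 0, -11, -6, 2]
  [-19, 0, -11, -25, -17]
  [-∞, -∞, 0, -∞, -∞]
  [-27, -8, -5, 0, 8]
  [-13, -7, 3, -14, 0]
D(5):
  [0, 0, 5, -6, 2]
  [-19, 0, -11, -25, -17]
  [-∞, -∞, 0, -∞, -∞]
  [-5, 1, 11, 0, 8]
  [-13, -7, 3, -14, 0]
Key observation: every diagonal entry stays at the unit through all rounds, so no improving cycle exists.
Answer: CONVERGES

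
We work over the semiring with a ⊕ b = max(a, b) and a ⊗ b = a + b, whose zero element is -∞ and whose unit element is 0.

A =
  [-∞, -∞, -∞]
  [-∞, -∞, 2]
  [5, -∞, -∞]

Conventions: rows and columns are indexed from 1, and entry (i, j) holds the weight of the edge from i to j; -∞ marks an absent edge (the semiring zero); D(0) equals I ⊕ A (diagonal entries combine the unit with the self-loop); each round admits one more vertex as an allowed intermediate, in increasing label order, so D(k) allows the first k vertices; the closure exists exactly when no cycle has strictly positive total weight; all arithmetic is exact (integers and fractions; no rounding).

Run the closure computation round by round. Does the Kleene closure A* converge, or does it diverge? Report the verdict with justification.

D(0):
  [0, -∞, -∞]
  [-∞, 0, 2]
  [5, -∞, 0]
D(1):
  [0, -∞, -∞]
  [-∞, 0, 2]
  [5, -∞, 0]
D(2):
  [0, -∞, -∞]
  [-∞, 0, 2]
  [5, -∞, 0]
D(3):
  [0, -∞, -∞]
  [7, 0, 2]
  [5, -∞, 0]
Key observation: every diagonal entry stays at the unit through all rounds, so no improving cycle exists.
Answer: CONVERGES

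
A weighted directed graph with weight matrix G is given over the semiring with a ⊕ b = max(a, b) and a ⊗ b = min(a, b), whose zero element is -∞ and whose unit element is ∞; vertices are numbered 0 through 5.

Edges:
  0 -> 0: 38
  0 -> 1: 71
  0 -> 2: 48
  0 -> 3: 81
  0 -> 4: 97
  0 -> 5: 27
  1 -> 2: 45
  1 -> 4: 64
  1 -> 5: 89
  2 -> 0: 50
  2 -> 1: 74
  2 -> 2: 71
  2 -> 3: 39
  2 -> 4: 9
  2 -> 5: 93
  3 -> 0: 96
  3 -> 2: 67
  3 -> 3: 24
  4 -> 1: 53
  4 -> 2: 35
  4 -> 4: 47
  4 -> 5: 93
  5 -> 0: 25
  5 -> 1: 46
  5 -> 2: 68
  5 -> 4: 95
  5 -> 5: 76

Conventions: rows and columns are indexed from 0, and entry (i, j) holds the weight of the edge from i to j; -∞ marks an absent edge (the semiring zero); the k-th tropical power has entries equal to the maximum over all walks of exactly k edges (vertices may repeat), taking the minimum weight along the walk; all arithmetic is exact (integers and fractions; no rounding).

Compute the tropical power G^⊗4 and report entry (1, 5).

G^⊗2:
  [81, 53, 67, 39, 64, 93]
  [45, 53, 68, 39, 89, 76]
  [50, 71, 71, 50, 93, 76]
  [50, 71, 67, 81, 96, 67]
  [35, 47, 68, 35, 93, 76]
  [50, 68, 68, 39, 76, 93]
G^⊗3:
  [50, 71, 68, 81, 93, 76]
  [50, 68, 68, 45, 76, 89]
  [50, 71, 71, 50, 76, 93]
  [81, 67, 67, 50, 67, 93]
  [50, 68, 68, 39, 76, 93]
  [50, 68, 68, 50, 93, 76]
G^⊗4:
  [81, 68, 68, 50, 76, 93]
  [50, 68, 68, 50, 89, 76]
  [50, 71, 71, 50, 93, 76]
  [50, 71, 68, 81, 93, 76]
  [50, 68, 68, 50, 93, 76]
  [50, 68, 68, 50, 76, 93]
Key observation: the optimum is the walk 1->5->4->5->5, with weight 89 min 95 min 93 min 76 = 76.
Optimal value attained by: walk 1->5->4->5->5.
Answer: (G^⊗4)[1][5] = 76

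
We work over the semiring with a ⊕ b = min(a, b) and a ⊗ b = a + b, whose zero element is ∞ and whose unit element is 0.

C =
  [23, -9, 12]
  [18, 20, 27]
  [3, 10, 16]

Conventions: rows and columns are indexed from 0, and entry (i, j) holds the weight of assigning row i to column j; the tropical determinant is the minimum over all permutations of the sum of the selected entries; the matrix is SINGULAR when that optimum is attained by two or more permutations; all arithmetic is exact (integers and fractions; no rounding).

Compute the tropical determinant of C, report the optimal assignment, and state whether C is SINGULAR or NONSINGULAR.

σ = (0, 1, 2): 23 + 20 + 16 = 59
σ = (0, 2, 1): 23 + 27 + 10 = 60
σ = (1, 0, 2): (-9) + 18 + 16 = 25
σ = (1, 2, 0): (-9) + 27 + 3 = 21
σ = (2, 0, 1): 12 + 18 + 10 = 40
σ = (2, 1, 0): 12 + 20 + 3 = 35
Optimal value attained by: σ = (1, 2, 0).
Answer: det⊕(C) = 21; verdict: NONSINGULAR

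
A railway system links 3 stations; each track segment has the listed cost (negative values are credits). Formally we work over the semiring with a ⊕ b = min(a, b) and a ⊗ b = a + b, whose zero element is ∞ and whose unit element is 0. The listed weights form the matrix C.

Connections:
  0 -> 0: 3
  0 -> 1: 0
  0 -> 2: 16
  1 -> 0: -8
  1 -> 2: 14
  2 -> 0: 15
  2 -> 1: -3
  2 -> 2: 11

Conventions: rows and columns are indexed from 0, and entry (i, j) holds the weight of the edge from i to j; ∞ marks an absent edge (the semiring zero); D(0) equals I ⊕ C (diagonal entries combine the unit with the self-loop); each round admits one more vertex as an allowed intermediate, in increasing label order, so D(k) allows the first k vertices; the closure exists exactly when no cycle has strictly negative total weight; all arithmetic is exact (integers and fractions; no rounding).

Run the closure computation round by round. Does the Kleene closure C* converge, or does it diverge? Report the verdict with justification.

D(0):
  [0, 0, 16]
  [-8, 0, 14]
  [15, -3, 0]
Detection: at round 1, diagonal entry (1, 1) turns strictly negative.
Key observation: the cycle 1->0->1 has total weight (-8) + 0, which is strictly negative.
Answer: DIVERGES — negative cycle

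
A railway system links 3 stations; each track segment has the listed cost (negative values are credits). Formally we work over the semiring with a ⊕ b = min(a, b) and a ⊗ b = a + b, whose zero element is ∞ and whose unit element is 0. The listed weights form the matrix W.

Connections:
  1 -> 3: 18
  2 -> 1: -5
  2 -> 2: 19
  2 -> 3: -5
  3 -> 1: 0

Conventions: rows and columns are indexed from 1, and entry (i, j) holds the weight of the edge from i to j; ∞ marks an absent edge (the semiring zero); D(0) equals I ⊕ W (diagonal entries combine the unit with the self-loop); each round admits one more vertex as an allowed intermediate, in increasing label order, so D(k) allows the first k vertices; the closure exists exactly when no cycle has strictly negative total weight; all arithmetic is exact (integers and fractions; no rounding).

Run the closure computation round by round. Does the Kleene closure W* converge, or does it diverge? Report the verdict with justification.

D(0):
  [0, ∞, 18]
  [-5, 0, -5]
  [0, ∞, 0]
D(1):
  [0, ∞, 18]
  [-5, 0, -5]
  [0, ∞, 0]
D(2):
  [0, ∞, 18]
  [-5, 0, -5]
  [0, ∞, 0]
D(3):
  [0, ∞, 18]
  [-5, 0, -5]
  [0, ∞, 0]
Key observation: every diagonal entry stays at the unit through all rounds, so no improving cycle exists.
Answer: CONVERGES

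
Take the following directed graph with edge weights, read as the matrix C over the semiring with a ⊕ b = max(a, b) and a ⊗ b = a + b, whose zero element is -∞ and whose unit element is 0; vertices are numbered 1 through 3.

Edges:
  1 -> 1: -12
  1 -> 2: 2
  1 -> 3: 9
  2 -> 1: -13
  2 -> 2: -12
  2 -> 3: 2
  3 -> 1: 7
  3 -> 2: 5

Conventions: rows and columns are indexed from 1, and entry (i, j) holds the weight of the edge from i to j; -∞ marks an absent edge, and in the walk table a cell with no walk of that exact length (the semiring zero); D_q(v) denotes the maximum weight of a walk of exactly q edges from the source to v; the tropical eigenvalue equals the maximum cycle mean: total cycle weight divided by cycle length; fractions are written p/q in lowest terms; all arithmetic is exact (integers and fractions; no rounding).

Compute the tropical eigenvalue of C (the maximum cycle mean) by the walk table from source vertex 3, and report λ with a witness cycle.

q=0: [-∞, -∞, 0]
q=1: [7, 5, -∞]
q=2: [-5, 9, 16]
q=3: [23, 21, 11]
Optimal cycle mean attained by: cycle 1->3->1, total 9 + 7, length 2.
Answer: λ = 8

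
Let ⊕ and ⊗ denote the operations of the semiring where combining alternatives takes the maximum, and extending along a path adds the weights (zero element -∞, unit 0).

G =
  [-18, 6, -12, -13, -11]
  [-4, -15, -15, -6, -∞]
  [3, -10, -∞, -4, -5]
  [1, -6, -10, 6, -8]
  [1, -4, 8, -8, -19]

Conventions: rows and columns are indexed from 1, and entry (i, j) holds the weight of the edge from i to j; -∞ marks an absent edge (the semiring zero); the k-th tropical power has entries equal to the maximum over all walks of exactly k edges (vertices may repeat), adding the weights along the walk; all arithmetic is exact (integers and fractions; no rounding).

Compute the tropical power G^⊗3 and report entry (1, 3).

G^⊗2:
  [2, -9, -3, 0, -17]
  [-5, 2, -16, 0, -14]
  [-3, 9, 3, 2, -8]
  [7, 7, 0, 12, -2]
  [11, 7, -11, 4, 3]
G^⊗3:
  [1, 8, -9, 6, -8]
  [1, 1, -6, 6, -8]
  [6, 3, 0, 8, -2]
  [13, 13, 6, 18, 4]
  [5, 17, 11, 10, 0]
Key observation: the optimum is the walk 1->3->5->3, with weight (-12) + (-5) + 8 = -9.
Optimal value attained by: walk 1->3->5->3.
Answer: (G^⊗3)[1][3] = -9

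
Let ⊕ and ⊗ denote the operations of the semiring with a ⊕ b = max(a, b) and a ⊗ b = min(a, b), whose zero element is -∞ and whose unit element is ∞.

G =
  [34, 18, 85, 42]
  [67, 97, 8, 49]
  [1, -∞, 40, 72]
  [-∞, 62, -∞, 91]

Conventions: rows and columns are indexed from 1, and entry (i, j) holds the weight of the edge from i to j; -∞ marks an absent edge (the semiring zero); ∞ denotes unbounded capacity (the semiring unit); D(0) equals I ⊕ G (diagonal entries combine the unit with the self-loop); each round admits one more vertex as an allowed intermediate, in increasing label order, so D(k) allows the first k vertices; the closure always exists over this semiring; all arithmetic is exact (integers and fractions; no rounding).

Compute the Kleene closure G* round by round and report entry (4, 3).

D(0):
  [∞, 18, 85, 42]
  [67, ∞, 8, 49]
  [1, -∞, ∞, 72]
  [-∞, 62, -∞, ∞]
D(1):
  [∞, 18, 85, 42]
  [67, ∞, 67, 49]
  [1, 1, ∞, 72]
  [-∞, 62, -∞, ∞]
D(2):
  [∞, 18, 85, 42]
  [67, ∞, 67, 49]
  [1, 1, ∞, 72]
  [62, 62, 62, ∞]
D(3):
  [∞, 18, 85, 72]
  [67, ∞, 67, 67]
  [1, 1, ∞, 72]
  [62, 62, 62, ∞]
D(4):
  [∞, 62, 85, 72]
  [67, ∞, 67, 67]
  [62, 62, ∞, 72]
  [62, 62, 62, ∞]
Answer: G*[4][3] = 62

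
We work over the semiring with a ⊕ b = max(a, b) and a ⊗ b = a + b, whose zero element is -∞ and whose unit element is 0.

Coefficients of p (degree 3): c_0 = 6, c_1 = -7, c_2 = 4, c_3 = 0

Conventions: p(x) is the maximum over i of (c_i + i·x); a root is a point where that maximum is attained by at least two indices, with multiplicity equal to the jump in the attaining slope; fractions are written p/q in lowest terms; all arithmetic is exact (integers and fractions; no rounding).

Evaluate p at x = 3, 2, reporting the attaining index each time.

p(3) = max(6+0·3=6, -7+1·3=-4, 4+2·3=10, 0+3·3=9) = 10 (attained by i=2)
p(2) = max(6+0·2=6, -7+1·2=-5, 4+2·2=8, 0+3·2=6) = 8 (attained by i=2)
Answer: p(3) = 10; p(2) = 8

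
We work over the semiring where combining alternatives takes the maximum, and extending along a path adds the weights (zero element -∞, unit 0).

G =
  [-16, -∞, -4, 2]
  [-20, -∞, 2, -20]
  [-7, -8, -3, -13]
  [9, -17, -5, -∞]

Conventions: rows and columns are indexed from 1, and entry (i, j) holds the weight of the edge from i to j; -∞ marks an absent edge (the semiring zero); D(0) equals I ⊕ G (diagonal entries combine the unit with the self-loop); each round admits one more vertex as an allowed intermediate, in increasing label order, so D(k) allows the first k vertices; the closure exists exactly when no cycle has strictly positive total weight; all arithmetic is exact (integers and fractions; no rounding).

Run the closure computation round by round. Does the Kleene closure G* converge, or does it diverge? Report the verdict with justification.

D(0):
  [0, -∞, -4, 2]
  [-20, 0, 2, -20]
  [-7, -8, 0, -13]
  [9, -17, -5, 0]
Detection: at round 1, diagonal entry (4, 4) turns strictly positive.
Key observation: the cycle 4->1->4 has total weight 9 + 2, which is strictly positive.
Answer: DIVERGES — positive cycle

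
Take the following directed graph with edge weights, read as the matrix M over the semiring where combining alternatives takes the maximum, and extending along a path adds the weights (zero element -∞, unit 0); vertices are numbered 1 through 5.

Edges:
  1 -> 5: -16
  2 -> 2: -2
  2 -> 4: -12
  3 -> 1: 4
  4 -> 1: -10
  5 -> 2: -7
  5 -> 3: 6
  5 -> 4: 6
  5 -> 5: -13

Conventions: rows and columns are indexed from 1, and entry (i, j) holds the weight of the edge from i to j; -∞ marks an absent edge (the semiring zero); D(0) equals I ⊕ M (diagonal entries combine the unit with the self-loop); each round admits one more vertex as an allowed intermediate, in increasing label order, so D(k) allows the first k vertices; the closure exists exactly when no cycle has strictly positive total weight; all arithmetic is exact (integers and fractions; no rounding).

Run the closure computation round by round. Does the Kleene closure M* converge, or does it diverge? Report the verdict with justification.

D(0):
  [0, -∞, -∞, -∞, -16]
  [-∞, 0, -∞, -12, -∞]
  [4, -∞, 0, -∞, -∞]
  [-10, -∞, -∞, 0, -∞]
  [-∞, -7, 6, 6, 0]
D(1):
  [0, -∞, -∞, -∞, -16]
  [-∞, 0, -∞, -12, -∞]
  [4, -∞, 0, -∞, -12]
  [-10, -∞, -∞, 0, -26]
  [-∞, -7, 6, 6, 0]
D(2):
  [0, -∞, -∞, -∞, -16]
  [-∞, 0, -∞, -12, -∞]
  [4, -∞, 0, -∞, -12]
  [-10, -∞, -∞, 0, -26]
  [-∞, -7, 6, 6, 0]
D(3):
  [0, -∞, -∞, -∞, -16]
  [-∞, 0, -∞, -12, -∞]
  [4, -∞, 0, -∞, -12]
  [-10, -∞, -∞, 0, -26]
  [10, -7, 6, 6, 0]
D(4):
  [0, -∞, -∞, -∞, -16]
  [-22, 0, -∞, -12, -38]
  [4, -∞, 0, -∞, -12]
  [-10, -∞, -∞, 0, -26]
  [10, -7, 6, 6, 0]
D(5):
  [0, -23, -10, -10, -16]
  [-22, 0, -32, -12, -38]
  [4, -19, 0, -6, -12]
  [-10, -33, -20, 0, -26]
  [10, -7, 6, 6, 0]
Key observation: every diagonal entry stays at the unit through all rounds, so no improving cycle exists.
Answer: CONVERGES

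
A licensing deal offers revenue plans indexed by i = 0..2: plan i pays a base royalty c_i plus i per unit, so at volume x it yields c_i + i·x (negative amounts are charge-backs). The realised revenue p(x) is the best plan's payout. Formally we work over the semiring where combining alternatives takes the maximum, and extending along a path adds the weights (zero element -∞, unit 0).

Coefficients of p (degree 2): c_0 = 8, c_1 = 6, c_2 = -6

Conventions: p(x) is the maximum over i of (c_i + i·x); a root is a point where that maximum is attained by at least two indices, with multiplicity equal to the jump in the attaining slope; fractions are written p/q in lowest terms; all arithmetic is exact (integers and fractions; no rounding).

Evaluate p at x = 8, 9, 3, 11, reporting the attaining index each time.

p(8) = max(8+0·8=8, 6+1·8=14, -6+2·8=10) = 14 (attained by i=1)
p(9) = max(8+0·9=8, 6+1·9=15, -6+2·9=12) = 15 (attained by i=1)
p(3) = max(8+0·3=8, 6+1·3=9, -6+2·3=0) = 9 (attained by i=1)
p(11) = max(8+0·11=8, 6+1·11=17, -6+2·11=16) = 17 (attained by i=1)
Answer: p(8) = 14; p(9) = 15; p(3) = 9; p(11) = 17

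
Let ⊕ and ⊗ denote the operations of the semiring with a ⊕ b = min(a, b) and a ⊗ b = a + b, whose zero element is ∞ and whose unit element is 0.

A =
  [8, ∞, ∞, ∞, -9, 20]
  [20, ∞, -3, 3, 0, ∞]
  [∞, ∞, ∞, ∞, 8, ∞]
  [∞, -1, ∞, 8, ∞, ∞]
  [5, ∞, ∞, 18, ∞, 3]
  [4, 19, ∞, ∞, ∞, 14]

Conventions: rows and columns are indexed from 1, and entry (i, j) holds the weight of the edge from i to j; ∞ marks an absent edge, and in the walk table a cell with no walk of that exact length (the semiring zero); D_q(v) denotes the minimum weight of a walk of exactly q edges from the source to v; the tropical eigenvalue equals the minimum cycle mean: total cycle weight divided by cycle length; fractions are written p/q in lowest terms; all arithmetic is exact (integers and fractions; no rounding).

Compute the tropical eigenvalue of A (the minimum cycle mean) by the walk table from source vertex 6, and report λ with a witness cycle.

q=0: [∞, ∞, ∞, ∞, ∞, 0]
q=1: [4, 19, ∞, ∞, ∞, 14]
q=2: [12, 33, 16, 22, -5, 24]
q=3: [0, 21, 30, 13, 3, -2]
q=4: [2, 12, 18, 21, -9, 6]
q=5: [-4, 20, 9, 9, -7, -6]
q=6: [-2, 8, 17, 11, -13, -4]
Optimal cycle mean attained by: cycle 1->5->1, total (-9) + 5, length 2.
Answer: λ = -2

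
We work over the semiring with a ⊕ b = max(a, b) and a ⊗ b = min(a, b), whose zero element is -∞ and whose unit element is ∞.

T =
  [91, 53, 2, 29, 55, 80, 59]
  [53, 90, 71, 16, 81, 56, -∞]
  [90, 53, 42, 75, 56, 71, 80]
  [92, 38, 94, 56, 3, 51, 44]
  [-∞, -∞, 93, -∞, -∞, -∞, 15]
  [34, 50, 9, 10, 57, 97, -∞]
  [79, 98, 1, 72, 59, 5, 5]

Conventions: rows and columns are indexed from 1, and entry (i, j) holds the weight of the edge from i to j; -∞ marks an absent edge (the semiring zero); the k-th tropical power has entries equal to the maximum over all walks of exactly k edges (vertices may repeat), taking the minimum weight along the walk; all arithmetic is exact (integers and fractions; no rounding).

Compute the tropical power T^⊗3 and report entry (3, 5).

T^⊗2:
  [91, 59, 55, 59, 59, 80, 59]
  [71, 90, 81, 71, 81, 71, 71]
  [90, 80, 75, 72, 59, 80, 59]
  [91, 53, 56, 75, 56, 80, 80]
  [90, 53, 42, 75, 56, 71, 80]
  [50, 50, 57, 29, 57, 97, 34]
  [79, 90, 72, 56, 81, 79, 59]
T^⊗3:
  [91, 59, 59, 59, 59, 80, 59]
  [81, 90, 81, 75, 81, 71, 80]
  [90, 80, 72, 75, 80, 80, 75]
  [91, 80, 75, 72, 59, 80, 59]
  [90, 80, 75, 72, 59, 80, 59]
  [57, 53, 57, 57, 57, 97, 57]
  [79, 90, 81, 72, 81, 79, 72]
Key observation: the optimum is the walk 3->7->2->5, with weight 80 min 98 min 81 = 80.
Optimal value attained by: walk 3->7->2->5.
Answer: (T^⊗3)[3][5] = 80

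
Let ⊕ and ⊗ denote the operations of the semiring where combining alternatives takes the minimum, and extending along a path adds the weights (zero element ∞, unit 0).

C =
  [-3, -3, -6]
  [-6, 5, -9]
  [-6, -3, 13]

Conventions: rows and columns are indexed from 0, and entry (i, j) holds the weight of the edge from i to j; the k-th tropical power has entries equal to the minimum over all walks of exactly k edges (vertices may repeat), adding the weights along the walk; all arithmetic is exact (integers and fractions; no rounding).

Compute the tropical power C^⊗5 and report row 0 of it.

C^⊗2:
  [-12, -9, -12]
  [-15, -12, -12]
  [-9, -9, -12]
C^⊗3:
  [-18, -15, -18]
  [-18, -18, -21]
  [-18, -15, -18]
C^⊗4:
  [-24, -21, -24]
  [-27, -24, -27]
  [-24, -21, -24]
C^⊗5:
  [-30, -27, -30]
  [-33, -30, -33]
  [-30, -27, -30]
Answer: row 0 of C^⊗5 = [-30, -27, -30]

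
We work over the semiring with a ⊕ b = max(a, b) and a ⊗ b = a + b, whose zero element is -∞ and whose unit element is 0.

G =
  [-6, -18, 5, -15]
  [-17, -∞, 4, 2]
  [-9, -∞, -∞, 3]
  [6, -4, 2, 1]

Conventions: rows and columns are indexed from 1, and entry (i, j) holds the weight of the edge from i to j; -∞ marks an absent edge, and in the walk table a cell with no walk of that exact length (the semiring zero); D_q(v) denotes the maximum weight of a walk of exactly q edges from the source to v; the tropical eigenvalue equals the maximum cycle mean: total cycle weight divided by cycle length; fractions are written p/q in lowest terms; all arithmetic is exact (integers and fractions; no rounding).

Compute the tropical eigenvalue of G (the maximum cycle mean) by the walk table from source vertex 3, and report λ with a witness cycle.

q=0: [-∞, -∞, 0, -∞]
q=1: [-9, -∞, -∞, 3]
q=2: [9, -1, 5, 4]
q=3: [10, 0, 14, 8]
q=4: [14, 4, 15, 17]
Optimal cycle mean attained by: cycle 1->3->4->1, total 5 + 3 + 6, length 3.
Answer: λ = 14/3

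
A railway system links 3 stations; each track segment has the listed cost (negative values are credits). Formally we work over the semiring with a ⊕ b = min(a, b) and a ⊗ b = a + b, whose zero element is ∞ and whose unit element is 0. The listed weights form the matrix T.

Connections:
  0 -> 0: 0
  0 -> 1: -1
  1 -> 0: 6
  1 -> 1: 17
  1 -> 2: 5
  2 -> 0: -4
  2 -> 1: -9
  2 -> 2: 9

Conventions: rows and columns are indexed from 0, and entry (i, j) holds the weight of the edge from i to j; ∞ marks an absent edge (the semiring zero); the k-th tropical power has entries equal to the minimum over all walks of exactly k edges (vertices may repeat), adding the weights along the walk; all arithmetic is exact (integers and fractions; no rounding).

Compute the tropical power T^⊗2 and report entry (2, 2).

T^⊗2:
  [0, -1, 4]
  [1, -4, 14]
  [-4, -5, -4]
Key observation: the optimum is the walk 2->1->2, with weight (-9) + 5 = -4.
Optimal value attained by: walk 2->1->2.
Answer: (T^⊗2)[2][2] = -4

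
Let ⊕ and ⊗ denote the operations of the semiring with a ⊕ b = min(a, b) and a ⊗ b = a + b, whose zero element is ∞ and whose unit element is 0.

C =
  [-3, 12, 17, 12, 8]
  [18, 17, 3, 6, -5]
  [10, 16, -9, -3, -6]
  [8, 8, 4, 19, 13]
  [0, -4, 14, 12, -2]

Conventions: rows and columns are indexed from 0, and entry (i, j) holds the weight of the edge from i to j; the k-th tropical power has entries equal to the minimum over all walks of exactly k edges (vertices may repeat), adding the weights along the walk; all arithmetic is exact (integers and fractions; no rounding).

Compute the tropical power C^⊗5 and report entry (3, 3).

C^⊗2:
  [-6, 4, 8, 9, 5]
  [-5, -9, -6, 0, -7]
  [-6, -10, -18, -12, -15]
  [5, 9, -5, 1, -2]
  [-3, -6, -1, 2, -9]
C^⊗3:
  [-9, 1, -1, 5, -1]
  [-8, -11, -15, -9, -14]
  [-15, -19, -27, -21, -24]
  [-2, -6, -14, -8, -11]
  [-9, -13, -10, -4, -11]
C^⊗4:
  [-12, -5, -10, -4, -7]
  [-14, -18, -24, -18, -21]
  [-24, -28, -36, -30, -33]
  [-11, -15, -23, -17, -20]
  [-12, -15, -19, -13, -18]
C^⊗5:
  [-15, -11, -19, -13, -16]
  [-21, -25, -33, -27, -30]
  [-33, -37, -45, -39, -42]
  [-20, -24, -32, -26, -29]
  [-18, -22, -28, -22, -25]
Key observation: the optimum is the walk 3->2->2->2->2->3, with weight 4 + (-9) + (-9) + (-9) + (-3) = -26.
Optimal value attained by: walk 3->2->2->2->2->3.
Answer: (C^⊗5)[3][3] = -26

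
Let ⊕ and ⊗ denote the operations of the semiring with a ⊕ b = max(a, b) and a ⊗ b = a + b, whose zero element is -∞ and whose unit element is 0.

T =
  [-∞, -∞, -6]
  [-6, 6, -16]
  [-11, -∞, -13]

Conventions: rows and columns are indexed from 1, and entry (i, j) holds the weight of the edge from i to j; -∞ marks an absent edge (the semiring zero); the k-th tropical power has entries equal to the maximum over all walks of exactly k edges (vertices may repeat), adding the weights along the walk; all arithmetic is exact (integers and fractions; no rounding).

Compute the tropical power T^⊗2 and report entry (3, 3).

T^⊗2:
  [-17, -∞, -19]
  [0, 12, -10]
  [-24, -∞, -17]
Key observation: the optimum is the walk 3->1->3, with weight (-11) + (-6) = -17.
Optimal value attained by: walk 3->1->3.
Answer: (T^⊗2)[3][3] = -17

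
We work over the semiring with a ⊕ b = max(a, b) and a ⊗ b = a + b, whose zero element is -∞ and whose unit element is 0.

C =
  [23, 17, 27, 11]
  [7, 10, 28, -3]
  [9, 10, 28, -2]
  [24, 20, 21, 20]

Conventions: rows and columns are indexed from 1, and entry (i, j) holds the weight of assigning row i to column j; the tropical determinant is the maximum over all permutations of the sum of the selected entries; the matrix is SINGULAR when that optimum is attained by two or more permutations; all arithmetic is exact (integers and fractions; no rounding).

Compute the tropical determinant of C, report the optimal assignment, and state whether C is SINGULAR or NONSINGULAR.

σ = (1, 2, 3, 4): 23 + 10 + 28 + 20 = 81
σ = (1, 2, 4, 3): 23 + 10 + (-2) + 21 = 52
σ = (1, 3, 2, 4): 23 + 28 + 10 + 20 = 81
σ = (1, 3, 4, 2): 23 + 28 + (-2) + 20 = 69
σ = (1, 4, 2, 3): 23 + (-3) + 10 + 21 = 51
σ = (1, 4, 3, 2): 23 + (-3) + 28 + 20 = 68
σ = (2, 1, 3, 4): 17 + 7 + 28 + 20 = 72
σ = (2, 1, 4, 3): 17 + 7 + (-2) + 21 = 43
σ = (2, 3, 1, 4): 17 + 28 + 9 + 20 = 74
σ = (2, 3, 4, 1): 17 + 28 + (-2) + 24 = 67
σ = (2, 4, 1, 3): 17 + (-3) + 9 + 21 = 44
σ = (2, 4, 3, 1): 17 + (-3) + 28 + 24 = 66
σ = (3, 1, 2, 4): 27 + 7 + 10 + 20 = 64
σ = (3, 1, 4, 2): 27 + 7 + (-2) + 20 = 52
σ = (3, 2, 1, 4): 27 + 10 + 9 + 20 = 66
σ = (3, 2, 4, 1): 27 + 10 + (-2) + 24 = 59
σ = (3, 4, 1, 2): 27 + (-3) + 9 + 20 = 53
σ = (3, 4, 2, 1): 27 + (-3) + 10 + 24 = 58
σ = (4, 1, 2, 3): 11 + 7 + 10 + 21 = 49
σ = (4, 1, 3, 2): 11 + 7 + 28 + 20 = 66
σ = (4, 2, 1, 3): 11 + 10 + 9 + 21 = 51
σ = (4, 2, 3, 1): 11 + 10 + 28 + 24 = 73
σ = (4, 3, 1, 2): 11 + 28 + 9 + 20 = 68
σ = (4, 3, 2, 1): 11 + 28 + 10 + 24 = 73
Optimal value attained by: σ = (1, 2, 3, 4).
Answer: det⊕(C) = 81; verdict: SINGULAR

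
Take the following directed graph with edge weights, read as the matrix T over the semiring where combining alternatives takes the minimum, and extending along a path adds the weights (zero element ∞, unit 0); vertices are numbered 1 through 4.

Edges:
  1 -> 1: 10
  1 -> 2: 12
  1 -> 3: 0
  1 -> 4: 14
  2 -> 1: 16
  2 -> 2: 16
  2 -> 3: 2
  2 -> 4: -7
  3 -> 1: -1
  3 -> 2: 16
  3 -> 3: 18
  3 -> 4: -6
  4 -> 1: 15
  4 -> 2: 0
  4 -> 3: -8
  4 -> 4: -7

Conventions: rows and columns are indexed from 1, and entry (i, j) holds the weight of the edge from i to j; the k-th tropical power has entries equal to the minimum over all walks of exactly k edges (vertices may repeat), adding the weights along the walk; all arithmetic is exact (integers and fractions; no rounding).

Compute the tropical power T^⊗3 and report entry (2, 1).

T^⊗2:
  [-1, 14, 6, -6]
  [1, -7, -15, -14]
  [9, -6, -14, -13]
  [-9, -7, -15, -14]
T^⊗3:
  [5, -6, -14, -13]
  [-16, -14, -22, -21]
  [-15, -13, -21, -20]
  [-16, -14, -22, -21]
Key observation: the optimum is the walk 2->4->3->1, with weight (-7) + (-8) + (-1) = -16.
Optimal value attained by: walk 2->4->3->1.
Answer: (T^⊗3)[2][1] = -16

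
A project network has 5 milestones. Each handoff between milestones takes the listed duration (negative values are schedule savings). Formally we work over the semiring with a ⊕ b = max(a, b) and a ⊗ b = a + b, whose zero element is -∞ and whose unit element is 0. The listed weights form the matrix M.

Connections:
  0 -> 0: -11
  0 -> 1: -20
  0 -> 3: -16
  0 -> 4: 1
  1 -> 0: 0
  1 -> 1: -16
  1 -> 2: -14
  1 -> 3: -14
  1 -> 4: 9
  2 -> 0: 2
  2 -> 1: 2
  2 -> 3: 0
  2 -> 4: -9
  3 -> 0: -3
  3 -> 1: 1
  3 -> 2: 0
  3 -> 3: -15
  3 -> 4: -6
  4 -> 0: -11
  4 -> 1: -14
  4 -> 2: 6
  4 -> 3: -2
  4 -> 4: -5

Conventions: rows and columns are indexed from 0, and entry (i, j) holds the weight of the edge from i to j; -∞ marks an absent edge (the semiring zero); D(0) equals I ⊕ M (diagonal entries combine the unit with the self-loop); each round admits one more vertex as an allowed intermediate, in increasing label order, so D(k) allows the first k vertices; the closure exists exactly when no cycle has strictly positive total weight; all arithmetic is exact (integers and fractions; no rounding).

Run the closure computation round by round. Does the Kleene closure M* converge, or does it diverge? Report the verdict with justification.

D(0):
  [0, -20, -∞, -16, 1]
  [0, 0, -14, -14, 9]
  [2, 2, 0, 0, -9]
  [-3, 1, 0, 0, -6]
  [-11, -14, 6, -2, 0]
D(1):
  [0, -20, -∞, -16, 1]
  [0, 0, -14, -14, 9]
  [2, 2, 0, 0, 3]
  [-3, 1, 0, 0, -2]
  [-11, -14, 6, -2, 0]
D(2):
  [0, -20, -34, -16, 1]
  [0, 0, -14, -14, 9]
  [2, 2, 0, 0, 11]
  [1, 1, 0, 0, 10]
  [-11, -14, 6, -2, 0]
Detection: at round 3, diagonal entry (4, 4) turns strictly positive.
Key observation: the cycle 4->2->0->4 has total weight 6 + 2 + 1, which is strictly positive.
Answer: DIVERGES — positive cycle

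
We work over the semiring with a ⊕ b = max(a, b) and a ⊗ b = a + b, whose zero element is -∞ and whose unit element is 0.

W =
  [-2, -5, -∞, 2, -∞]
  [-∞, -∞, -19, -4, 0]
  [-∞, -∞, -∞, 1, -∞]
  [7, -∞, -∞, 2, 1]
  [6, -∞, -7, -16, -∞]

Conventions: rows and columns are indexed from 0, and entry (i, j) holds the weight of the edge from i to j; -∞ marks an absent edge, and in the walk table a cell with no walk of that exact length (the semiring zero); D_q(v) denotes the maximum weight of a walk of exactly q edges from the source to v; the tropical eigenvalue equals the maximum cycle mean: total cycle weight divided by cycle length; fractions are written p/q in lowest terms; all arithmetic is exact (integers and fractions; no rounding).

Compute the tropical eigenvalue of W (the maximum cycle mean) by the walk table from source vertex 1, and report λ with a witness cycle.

q=0: [-∞, 0, -∞, -∞, -∞]
q=1: [-∞, -∞, -19, -4, 0]
q=2: [6, -∞, -7, -2, -3]
q=3: [5, 1, -10, 8, -1]
q=4: [15, 0, -8, 10, 9]
q=5: [17, 10, 2, 17, 11]
Optimal cycle mean attained by: cycle 0->3->0, total 2 + 7, length 2.
Answer: λ = 9/2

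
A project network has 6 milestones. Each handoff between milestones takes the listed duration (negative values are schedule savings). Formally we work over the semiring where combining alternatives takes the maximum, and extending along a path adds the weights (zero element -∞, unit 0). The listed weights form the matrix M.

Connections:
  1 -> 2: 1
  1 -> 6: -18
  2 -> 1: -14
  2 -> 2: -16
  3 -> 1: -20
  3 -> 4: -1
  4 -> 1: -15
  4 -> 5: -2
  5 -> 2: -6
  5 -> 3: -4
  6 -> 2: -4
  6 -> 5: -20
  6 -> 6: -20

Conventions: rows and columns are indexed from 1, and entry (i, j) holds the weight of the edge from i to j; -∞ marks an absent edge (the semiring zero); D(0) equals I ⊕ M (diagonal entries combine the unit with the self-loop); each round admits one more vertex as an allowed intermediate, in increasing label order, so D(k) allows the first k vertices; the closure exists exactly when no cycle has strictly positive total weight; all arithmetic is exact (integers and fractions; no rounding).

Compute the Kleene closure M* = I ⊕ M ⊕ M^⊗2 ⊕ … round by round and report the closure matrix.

D(0):
  [0, 1, -∞, -∞, -∞, -18]
  [-14, 0, -∞, -∞, -∞, -∞]
  [-20, -∞, 0, -1, -∞, -∞]
  [-15, -∞, -∞, 0, -2, -∞]
  [-∞, -6, -4, -∞, 0, -∞]
  [-∞, -4, -∞, -∞, -20, 0]
D(1):
  [0, 1, -∞, -∞, -∞, -18]
  [-14, 0, -∞, -∞, -∞, -32]
  [-20, -19, 0, -1, -∞, -38]
  [-15, -14, -∞, 0, -2, -33]
  [-∞, -6, -4, -∞, 0, -∞]
  [-∞, -4, -∞, -∞, -20, 0]
D(2):
  [0, 1, -∞, -∞, -∞, -18]
  [-14, 0, -∞, -∞, -∞, -32]
  [-20, -19, 0, -1, -∞, -38]
  [-15, -14, -∞, 0, -2, -33]
  [-20, -6, -4, -∞, 0, -38]
  [-18, -4, -∞, -∞, -20, 0]
D(3):
  [0, 1, -∞, -∞, -∞, -18]
  [-14, 0, -∞, -∞, -∞, -32]
  [-20, -19, 0, -1, -∞, -38]
  [-15, -14, -∞, 0, -2, -33]
  [-20, -6, -4, -5, 0, -38]
  [-18, -4, -∞, -∞, -20, 0]
D(4):
  [0, 1, -∞, -∞, -∞, -18]
  [-14, 0, -∞, -∞, -∞, -32]
  [-16, -15, 0, -1, -3, -34]
  [-15, -14, -∞, 0, -2, -33]
  [-20, -6, -4, -5, 0, -38]
  [-18, -4, -∞, -∞, -20, 0]
D(5):
  [0, 1, -∞, -∞, -∞, -18]
  [-14, 0, -∞, -∞, -∞, -32]
  [-16, -9, 0, -1, -3, -34]
  [-15, -8, -6, 0, -2, -33]
  [-20, -6, -4, -5, 0, -38]
  [-18, -4, -24, -25, -20, 0]
D(6):
  [0, 1, -42, -43, -38, -18]
  [-14, 0, -56, -57, -52, -32]
  [-16, -9, 0, -1, -3, -34]
  [-15, -8, -6, 0, -2, -33]
  [-20, -6, -4, -5, 0, -38]
  [-18, -4, -24, -25, -20, 0]
Answer: M* = [[0, 1, -42, -43, -38, -18], [-14, 0, -56, -57, -52, -32], [-16, -9, 0, -1, -3, -34], [-15, -8, -6, 0, -2, -33], [-20, -6, -4, -5, 0, -38], [-18, -4, -24, -25, -20, 0]]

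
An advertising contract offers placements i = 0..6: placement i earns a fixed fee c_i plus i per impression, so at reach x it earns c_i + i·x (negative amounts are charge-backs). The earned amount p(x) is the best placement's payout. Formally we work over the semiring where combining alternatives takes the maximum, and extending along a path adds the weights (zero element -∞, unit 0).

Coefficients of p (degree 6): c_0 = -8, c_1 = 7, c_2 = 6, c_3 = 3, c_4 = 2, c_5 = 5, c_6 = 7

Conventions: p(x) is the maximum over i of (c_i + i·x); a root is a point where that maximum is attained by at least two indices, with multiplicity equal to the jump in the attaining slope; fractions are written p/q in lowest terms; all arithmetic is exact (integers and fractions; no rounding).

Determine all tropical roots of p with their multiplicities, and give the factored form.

hull edge (i=0, c=-8) to (i=1, c=7): slope 15, span 1
hull edge (i=1, c=7) to (i=6, c=7): slope 0, span 5
Factored form: p(x) = 7 ⊗ (x ⊕ (-15)) ⊗ (x ⊕ 0) ⊗ (x ⊕ 0) ⊗ (x ⊕ 0) ⊗ (x ⊕ 0) ⊗ (x ⊕ 0)
Answer: roots = -15 (mult 1), 0 (mult 5)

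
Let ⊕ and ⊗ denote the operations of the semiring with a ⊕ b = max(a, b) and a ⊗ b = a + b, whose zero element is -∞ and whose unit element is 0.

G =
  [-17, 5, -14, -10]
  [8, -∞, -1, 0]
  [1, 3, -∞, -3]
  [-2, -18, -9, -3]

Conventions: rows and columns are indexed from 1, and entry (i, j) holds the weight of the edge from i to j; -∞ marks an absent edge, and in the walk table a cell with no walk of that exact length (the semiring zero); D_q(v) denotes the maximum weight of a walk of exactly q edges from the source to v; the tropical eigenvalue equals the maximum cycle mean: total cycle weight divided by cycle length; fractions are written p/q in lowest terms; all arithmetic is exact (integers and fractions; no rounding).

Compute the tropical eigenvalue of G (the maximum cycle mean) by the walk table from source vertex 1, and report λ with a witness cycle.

q=0: [0, -∞, -∞, -∞]
q=1: [-17, 5, -14, -10]
q=2: [13, -11, 4, 5]
q=3: [5, 18, -1, 3]
q=4: [26, 10, 17, 18]
Optimal cycle mean attained by: cycle 1->2->1, total 5 + 8, length 2.
Answer: λ = 13/2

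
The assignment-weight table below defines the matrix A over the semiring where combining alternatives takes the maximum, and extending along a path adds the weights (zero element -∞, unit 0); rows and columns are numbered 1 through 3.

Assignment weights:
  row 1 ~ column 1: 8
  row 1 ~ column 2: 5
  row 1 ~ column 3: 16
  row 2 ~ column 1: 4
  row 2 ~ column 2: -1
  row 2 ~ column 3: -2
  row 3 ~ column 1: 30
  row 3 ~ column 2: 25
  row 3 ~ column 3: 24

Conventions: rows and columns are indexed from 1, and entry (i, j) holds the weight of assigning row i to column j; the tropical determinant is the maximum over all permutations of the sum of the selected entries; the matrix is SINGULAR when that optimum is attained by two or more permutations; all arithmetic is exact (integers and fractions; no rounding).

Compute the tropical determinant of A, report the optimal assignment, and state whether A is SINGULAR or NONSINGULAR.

σ = (1, 2, 3): 8 + (-1) + 24 = 31
σ = (1, 3, 2): 8 + (-2) + 25 = 31
σ = (2, 1, 3): 5 + 4 + 24 = 33
σ = (2, 3, 1): 5 + (-2) + 30 = 33
σ = (3, 1, 2): 16 + 4 + 25 = 45
σ = (3, 2, 1): 16 + (-1) + 30 = 45
Optimal value attained by: σ = (3, 1, 2).
Answer: det⊕(A) = 45; verdict: SINGULAR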